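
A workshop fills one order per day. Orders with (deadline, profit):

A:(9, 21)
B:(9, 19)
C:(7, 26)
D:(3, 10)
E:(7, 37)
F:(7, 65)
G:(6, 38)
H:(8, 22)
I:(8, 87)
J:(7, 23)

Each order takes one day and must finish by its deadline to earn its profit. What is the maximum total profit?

338

Sort by profit descending; place each in the latest free slot ≤ its deadline.
Profit order: I=87 F=65 G=38 E=37 C=26 J=23 H=22 A=21 B=19 D=10
Assign: I→slot 8, F→slot 7, G→slot 6, E→slot 5, C→slot 4, J→slot 3, H→slot 2, A→slot 9, B→slot 1, D skipped.
Slots: [1:B] [2:H] [3:J] [4:C] [5:E] [6:G] [7:F] [8:I] [9:A]
Profit = 19 + 22 + 23 + 26 + 37 + 38 + 65 + 87 + 21 = 338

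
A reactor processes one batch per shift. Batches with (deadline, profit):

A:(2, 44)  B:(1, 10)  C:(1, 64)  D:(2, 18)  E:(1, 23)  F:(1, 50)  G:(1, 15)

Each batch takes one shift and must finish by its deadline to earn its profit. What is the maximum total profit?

By profit: C(d1,64), F(d1,50), A(d2,44), E(d1,23), D(d2,18), G(d1,15), B(d1,10)
C→slot 1; F skipped; A→slot 2; E skipped; D skipped; G skipped; B skipped.
Profit = 64 + 44 = 108

108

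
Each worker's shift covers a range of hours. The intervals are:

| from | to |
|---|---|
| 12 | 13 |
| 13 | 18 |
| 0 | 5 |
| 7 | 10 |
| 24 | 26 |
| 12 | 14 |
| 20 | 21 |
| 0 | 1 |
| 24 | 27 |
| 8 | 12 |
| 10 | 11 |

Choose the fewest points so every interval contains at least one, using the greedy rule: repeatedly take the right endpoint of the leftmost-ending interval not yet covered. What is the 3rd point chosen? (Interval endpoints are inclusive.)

13

Sort by right endpoint; whenever an interval is uncovered, place a point at its right end.
By right end: [0,1]  [0,5]  [7,10]  [10,11]  [8,12]  [12,13]  [12,14]  [13,18]  [20,21]  [24,26]  [24,27]
[0,1] uncovered → point at 1; [7,10] uncovered → point at 10; [12,13] uncovered → point at 13; [20,21] uncovered → point at 21; [24,26] uncovered → point at 26.
Points: 1, 10, 13, 21, 26 (5 total).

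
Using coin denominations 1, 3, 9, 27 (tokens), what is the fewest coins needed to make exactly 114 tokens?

Greedy: take as many of the largest coin as possible, then repeat with the remainder.
114 − 4×27→6 − 2×3→0
Total coins = 4 + 2 = 6

6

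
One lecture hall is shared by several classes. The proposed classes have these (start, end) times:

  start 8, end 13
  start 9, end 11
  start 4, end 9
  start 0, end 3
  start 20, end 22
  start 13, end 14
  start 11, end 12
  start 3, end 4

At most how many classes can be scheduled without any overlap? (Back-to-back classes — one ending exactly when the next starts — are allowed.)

Greedy by earliest finish: after sorting by end time, pick each interval compatible with the last pick.
By end time: (0,3), (3,4), (4,9), (9,11), (11,12), (8,13), (13,14), (20,22).
Pick (0,3); next start ≥ 3 → (3,4); next start ≥ 4 → (4,9); next start ≥ 9 → (9,11); next start ≥ 11 → (11,12); next start ≥ 12 → (13,14); next start ≥ 14 → (20,22).
Selected 7 classes.

7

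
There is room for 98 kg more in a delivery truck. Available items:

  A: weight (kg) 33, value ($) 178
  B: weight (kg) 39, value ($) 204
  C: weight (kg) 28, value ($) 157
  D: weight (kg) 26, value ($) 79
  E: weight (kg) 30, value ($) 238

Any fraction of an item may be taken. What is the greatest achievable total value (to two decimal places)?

609.62

Order: E (238/30=7.93) > C (157/28=5.61) > A (178/33=5.39) > B (204/39=5.23) > D (79/26=3.04)
Fill: take E (30 @ 238) → take C (28 @ 157) → take A (33 @ 178) → take 7/39 of B → 36.62; 98/98 used.
Total value = 609.62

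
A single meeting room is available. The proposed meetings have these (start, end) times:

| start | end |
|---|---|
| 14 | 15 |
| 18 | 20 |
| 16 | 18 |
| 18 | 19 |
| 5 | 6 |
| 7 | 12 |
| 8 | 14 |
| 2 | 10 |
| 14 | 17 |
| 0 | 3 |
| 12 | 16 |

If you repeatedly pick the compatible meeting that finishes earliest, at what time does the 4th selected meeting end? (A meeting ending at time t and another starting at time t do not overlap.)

Order by finish time; keep every interval that doesn't clash with the previous kept one.
By end time: (0,3), (5,6), (2,10), (7,12), (8,14), (14,15), (12,16), (14,17), (16,18), (18,19), (18,20).
Pick (0,3); next start ≥ 3 → (5,6); next start ≥ 6 → (7,12); next start ≥ 12 → (14,15); next start ≥ 15 → (16,18); next start ≥ 18 → (18,19).
Selected: (0,3) (5,6) (7,12) (14,15) (16,18) (18,19)

15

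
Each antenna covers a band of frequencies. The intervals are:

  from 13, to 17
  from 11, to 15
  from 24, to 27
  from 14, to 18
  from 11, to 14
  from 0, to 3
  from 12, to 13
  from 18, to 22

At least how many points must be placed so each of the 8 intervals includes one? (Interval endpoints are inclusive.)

4

Process intervals by earliest right end; each time one isn't hit yet, stab at its right endpoint.
By right end: [0,3]  [12,13]  [11,14]  [11,15]  [13,17]  [14,18]  [18,22]  [24,27]
[0,3] uncovered → point at 3; [12,13] uncovered → point at 13; [14,18] uncovered → point at 18; [24,27] uncovered → point at 27.
Points: 3, 13, 18, 27 (4 total).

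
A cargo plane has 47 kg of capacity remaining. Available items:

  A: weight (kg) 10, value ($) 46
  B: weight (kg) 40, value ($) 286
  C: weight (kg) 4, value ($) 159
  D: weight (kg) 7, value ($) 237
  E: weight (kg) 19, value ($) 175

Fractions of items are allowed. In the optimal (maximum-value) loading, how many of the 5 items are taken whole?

3

Sort by value per unit weight and fill in that order.
Ratios (sorted): C 39.75, D 33.86, E 9.21, B 7.15, A 4.60
take C (4 @ 159); take D (7 @ 237); take E (19 @ 175); take 17/40 of B → 121.55. Capacity used 47/47.
3 item(s) taken whole; one partial (take 17/40 of B).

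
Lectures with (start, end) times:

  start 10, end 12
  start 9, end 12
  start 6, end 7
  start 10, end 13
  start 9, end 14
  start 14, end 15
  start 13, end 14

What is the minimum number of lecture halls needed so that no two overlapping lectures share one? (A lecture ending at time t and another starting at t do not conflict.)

Count concurrent intervals with a sweep; the peak is the room count.
Events (time:±→running): 6:+→1 7:-→0 9:+→1 9:+→2 10:+→3 10:+→4 … peak 4.

4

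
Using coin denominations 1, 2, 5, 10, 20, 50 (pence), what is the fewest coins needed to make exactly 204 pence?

6

204 − 4×50→4 − 2×2→0
Total coins = 4 + 2 = 6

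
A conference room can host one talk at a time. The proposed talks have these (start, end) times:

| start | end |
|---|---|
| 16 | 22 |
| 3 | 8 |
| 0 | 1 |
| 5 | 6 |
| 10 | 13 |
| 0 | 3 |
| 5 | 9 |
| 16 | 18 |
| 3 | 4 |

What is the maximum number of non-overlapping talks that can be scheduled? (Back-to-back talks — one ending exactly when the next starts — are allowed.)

5

By end time: (0,1), (0,3), (3,4), (5,6), (3,8), (5,9), (10,13), (16,18), (16,22).
Pick (0,1); next start ≥ 1 → (3,4); next start ≥ 4 → (5,6); next start ≥ 6 → (10,13); next start ≥ 13 → (16,18).
Selected 5 talks.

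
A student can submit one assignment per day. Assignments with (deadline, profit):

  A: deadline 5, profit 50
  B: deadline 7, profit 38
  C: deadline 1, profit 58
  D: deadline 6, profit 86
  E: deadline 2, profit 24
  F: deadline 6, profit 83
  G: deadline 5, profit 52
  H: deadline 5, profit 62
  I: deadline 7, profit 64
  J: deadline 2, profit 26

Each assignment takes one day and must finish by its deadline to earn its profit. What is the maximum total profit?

455

By profit: D(d6,86), F(d6,83), I(d7,64), H(d5,62), C(d1,58), G(d5,52), A(d5,50), B(d7,38), J(d2,26), E(d2,24)
D→slot 6; F→slot 5; I→slot 7; H→slot 4; C→slot 1; G→slot 3; A→slot 2; B skipped; J skipped; E skipped.
Profit = 58 + 50 + 52 + 62 + 83 + 86 + 64 = 455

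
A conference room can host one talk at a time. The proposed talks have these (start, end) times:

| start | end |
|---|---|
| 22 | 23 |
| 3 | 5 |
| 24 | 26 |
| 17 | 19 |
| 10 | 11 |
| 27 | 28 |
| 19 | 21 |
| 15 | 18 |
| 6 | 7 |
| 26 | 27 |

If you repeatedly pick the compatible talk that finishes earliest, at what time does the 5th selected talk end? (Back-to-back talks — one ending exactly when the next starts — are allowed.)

21

Order by finish time; keep every interval that doesn't clash with the previous kept one.
By end time: (3,5), (6,7), (10,11), (15,18), (17,19), (19,21), (22,23), (24,26), (26,27), (27,28).
Pick (3,5); next start ≥ 5 → (6,7); next start ≥ 7 → (10,11); next start ≥ 11 → (15,18); next start ≥ 18 → (19,21); next start ≥ 21 → (22,23); next start ≥ 23 → (24,26); next start ≥ 26 → (26,27); next start ≥ 27 → (27,28).
Selected: (3,5) (6,7) (10,11) (15,18) (19,21) (22,23) (24,26) (26,27) (27,28)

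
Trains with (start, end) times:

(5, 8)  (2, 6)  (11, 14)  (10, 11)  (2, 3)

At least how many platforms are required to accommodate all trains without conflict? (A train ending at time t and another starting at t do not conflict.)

Count concurrent intervals with a sweep; the peak is the room count.
Events (time:±→running): 2:+→1 2:+→2 … peak 2.

2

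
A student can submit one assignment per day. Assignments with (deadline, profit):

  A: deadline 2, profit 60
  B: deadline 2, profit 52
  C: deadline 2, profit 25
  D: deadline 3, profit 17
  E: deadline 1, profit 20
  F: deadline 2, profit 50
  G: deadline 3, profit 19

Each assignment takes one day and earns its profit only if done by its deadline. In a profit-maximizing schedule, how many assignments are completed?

3

By profit: A(d2,60), B(d2,52), F(d2,50), C(d2,25), E(d1,20), G(d3,19), D(d3,17)
A→slot 2; B→slot 1; F skipped; C skipped; E skipped; G→slot 3; D skipped.
3 of 7 scheduled.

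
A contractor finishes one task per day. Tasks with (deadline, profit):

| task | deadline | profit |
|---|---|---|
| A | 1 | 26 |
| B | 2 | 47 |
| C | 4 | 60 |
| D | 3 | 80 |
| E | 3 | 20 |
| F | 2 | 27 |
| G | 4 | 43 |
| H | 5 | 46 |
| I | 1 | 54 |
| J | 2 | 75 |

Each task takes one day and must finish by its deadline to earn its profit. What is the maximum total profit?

315

Sort by profit descending; place each in the latest free slot ≤ its deadline.
By profit: D(d3,80), J(d2,75), C(d4,60), I(d1,54), B(d2,47), H(d5,46), G(d4,43), F(d2,27), A(d1,26), E(d3,20)
D→slot 3; J→slot 2; C→slot 4; I→slot 1; B skipped; H→slot 5; G skipped; F skipped; A skipped; E skipped.
Profit = 54 + 75 + 80 + 60 + 46 = 315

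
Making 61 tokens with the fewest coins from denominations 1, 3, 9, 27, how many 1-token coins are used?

61 − 2×27→7 − 2×3→1 − 1×1→0
Count of 1: 1

1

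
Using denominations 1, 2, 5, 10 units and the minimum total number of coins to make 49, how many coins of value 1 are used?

0

49 − 4×10→9 − 1×5→4 − 2×2→0
Count of 1: 0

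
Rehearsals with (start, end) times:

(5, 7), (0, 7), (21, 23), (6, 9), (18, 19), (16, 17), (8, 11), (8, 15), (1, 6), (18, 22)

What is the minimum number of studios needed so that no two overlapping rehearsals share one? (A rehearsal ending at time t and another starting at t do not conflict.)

3

Count concurrent intervals with a sweep; the peak is the room count.
Events (time:±→running): 0:+→1 1:+→2 5:+→3 … peak 3.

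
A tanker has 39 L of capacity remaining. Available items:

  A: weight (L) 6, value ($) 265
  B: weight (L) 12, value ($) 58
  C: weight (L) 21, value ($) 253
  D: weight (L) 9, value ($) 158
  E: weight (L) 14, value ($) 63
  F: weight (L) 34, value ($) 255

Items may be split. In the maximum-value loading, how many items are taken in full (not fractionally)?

Greedy by value/weight ratio, highest first.
Ratios (sorted): A 44.17, D 17.56, C 12.05, F 7.50, B 4.83, E 4.50
take A (6 @ 265); take D (9 @ 158); take C (21 @ 253); take 3/34 of F → 22.50. Capacity used 39/39.
3 item(s) taken whole; one partial (take 3/34 of F).

3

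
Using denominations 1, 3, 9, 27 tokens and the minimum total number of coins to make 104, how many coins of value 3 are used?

104 = 3×27 + 2×9 + 1×3 + 2×1
Count of 3: 1

1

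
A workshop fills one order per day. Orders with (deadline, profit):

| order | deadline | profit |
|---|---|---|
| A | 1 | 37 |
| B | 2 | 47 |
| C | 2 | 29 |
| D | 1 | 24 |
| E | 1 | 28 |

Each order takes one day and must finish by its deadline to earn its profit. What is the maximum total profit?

84

Profit order: B=47 A=37 C=29 E=28 D=24
Assign: B→slot 2, A→slot 1, C skipped, E skipped, D skipped.
Slots: [1:A] [2:B]
Profit = 37 + 47 = 84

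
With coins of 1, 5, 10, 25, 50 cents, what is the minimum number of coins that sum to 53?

53 = 1×50 + 3×1
Total coins = 1 + 3 = 4

4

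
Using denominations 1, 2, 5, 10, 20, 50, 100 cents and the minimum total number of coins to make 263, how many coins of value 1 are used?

263 = 2×100 + 1×50 + 1×10 + 1×2 + 1×1
Count of 1: 1

1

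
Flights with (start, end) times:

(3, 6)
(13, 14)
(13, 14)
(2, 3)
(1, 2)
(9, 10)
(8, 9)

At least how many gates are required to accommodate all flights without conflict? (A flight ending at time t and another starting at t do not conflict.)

The answer is the maximum number of intervals overlapping at any instant.
starts: [1, 2, 3, 8, 9, 13, 13]
ends:   [2, 3, 6, 9, 10, 14, 14]
s1→1 e2→0 s2→1 e3→0 s3→1 e6→0 s8→1 e9→0 s9→1 e10→0 s13→1 s13→2  — peak 2.

2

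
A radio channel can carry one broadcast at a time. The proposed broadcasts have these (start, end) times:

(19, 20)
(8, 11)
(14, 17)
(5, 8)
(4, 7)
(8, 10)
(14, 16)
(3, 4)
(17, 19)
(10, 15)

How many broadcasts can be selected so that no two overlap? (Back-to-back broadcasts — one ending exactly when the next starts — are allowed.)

6

Sorted by end: (3,4)  (4,7)  (5,8)  (8,10)  (8,11)  (10,15)  (14,16)  (14,17)  (17,19)  (19,20)
take (3,4); take (4,7); take (8,10); skip (8,11); take (10,15); take (17,19); take (19,20).
Selected 6 broadcasts.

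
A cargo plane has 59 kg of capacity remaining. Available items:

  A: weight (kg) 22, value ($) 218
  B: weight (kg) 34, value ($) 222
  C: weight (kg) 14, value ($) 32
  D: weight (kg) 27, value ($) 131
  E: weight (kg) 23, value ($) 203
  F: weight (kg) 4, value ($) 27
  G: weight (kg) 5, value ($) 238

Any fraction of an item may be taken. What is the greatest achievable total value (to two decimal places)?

718.65

Sort by value per unit weight and fill in that order.
Order: G (238/5=47.60) > A (218/22=9.91) > E (203/23=8.83) > F (27/4=6.75) > B (222/34=6.53) > D (131/27=4.85) > C (32/14=2.29)
Fill: take G (5 @ 238) → take A (22 @ 218) → take E (23 @ 203) → take F (4 @ 27) → take 5/34 of B → 32.65; 59/59 used.
Total value = 718.65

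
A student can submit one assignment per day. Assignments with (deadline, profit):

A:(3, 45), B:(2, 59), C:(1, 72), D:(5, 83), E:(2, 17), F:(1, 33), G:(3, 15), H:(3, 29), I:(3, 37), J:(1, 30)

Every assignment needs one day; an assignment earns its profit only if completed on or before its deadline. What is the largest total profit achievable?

259

By profit: D(d5,83), C(d1,72), B(d2,59), A(d3,45), I(d3,37), F(d1,33), J(d1,30), H(d3,29), E(d2,17), G(d3,15)
D→slot 5; C→slot 1; B→slot 2; A→slot 3; I skipped; F skipped; J skipped; H skipped; E skipped; G skipped.
Profit = 72 + 59 + 45 + 83 = 259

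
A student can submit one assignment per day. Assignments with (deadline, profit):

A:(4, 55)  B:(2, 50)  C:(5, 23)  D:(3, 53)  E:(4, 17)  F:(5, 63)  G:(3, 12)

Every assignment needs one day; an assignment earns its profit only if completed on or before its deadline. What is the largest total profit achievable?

Sort by profit descending; place each in the latest free slot ≤ its deadline.
By profit: F(d5,63), A(d4,55), D(d3,53), B(d2,50), C(d5,23), E(d4,17), G(d3,12)
F→slot 5; A→slot 4; D→slot 3; B→slot 2; C→slot 1; E skipped; G skipped.
Profit = 23 + 50 + 53 + 55 + 63 = 244

244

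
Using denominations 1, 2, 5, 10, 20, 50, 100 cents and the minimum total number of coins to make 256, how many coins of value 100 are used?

2

256 = 2×100 + 1×50 + 1×5 + 1×1
Count of 100: 2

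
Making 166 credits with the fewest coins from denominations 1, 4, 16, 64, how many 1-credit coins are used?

166 − 2×64→38 − 2×16→6 − 1×4→2 − 2×1→0
Count of 1: 2

2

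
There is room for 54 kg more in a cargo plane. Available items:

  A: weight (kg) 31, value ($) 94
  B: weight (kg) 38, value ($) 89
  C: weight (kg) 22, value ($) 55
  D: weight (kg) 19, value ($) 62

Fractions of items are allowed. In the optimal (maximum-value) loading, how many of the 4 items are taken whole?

Ratios (sorted): D 3.26, A 3.03, C 2.50, B 2.34
take D (19 @ 62); take A (31 @ 94); take 4/22 of C → 10.00. Capacity used 54/54.
2 item(s) taken whole; one partial (take 4/22 of C).

2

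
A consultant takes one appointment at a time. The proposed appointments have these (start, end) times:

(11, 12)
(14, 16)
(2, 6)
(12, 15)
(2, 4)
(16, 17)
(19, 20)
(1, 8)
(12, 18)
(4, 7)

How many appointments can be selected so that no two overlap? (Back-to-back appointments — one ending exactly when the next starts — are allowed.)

6

By end time: (2,4), (2,6), (4,7), (1,8), (11,12), (12,15), (14,16), (16,17), (12,18), (19,20).
Pick (2,4); next start ≥ 4 → (4,7); next start ≥ 7 → (11,12); next start ≥ 12 → (12,15); next start ≥ 15 → (16,17); next start ≥ 17 → (19,20).
Selected 6 appointments.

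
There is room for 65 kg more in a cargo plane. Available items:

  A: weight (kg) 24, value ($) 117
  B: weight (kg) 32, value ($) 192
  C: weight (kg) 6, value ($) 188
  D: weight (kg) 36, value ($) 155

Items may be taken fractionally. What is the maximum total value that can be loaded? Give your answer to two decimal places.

Order: C (188/6=31.33) > B (192/32=6.00) > A (117/24=4.88) > D (155/36=4.31)
Fill: take C (6 @ 188) → take B (32 @ 192) → take A (24 @ 117) → take 3/36 of D → 12.92; 65/65 used.
Total value = 509.92

509.92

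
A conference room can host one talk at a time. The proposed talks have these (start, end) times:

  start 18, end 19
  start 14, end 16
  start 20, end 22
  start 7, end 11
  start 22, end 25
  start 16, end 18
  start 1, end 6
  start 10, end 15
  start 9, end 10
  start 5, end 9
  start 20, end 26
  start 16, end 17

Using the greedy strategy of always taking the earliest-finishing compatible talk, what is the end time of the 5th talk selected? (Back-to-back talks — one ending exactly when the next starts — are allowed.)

Greedy by earliest finish: after sorting by end time, pick each interval compatible with the last pick.
Sorted by end: (1,6)  (5,9)  (9,10)  (7,11)  (10,15)  (14,16)  (16,17)  (16,18)  (18,19)  (20,22)  (22,25)  (20,26)
take (1,6); take (9,10); skip (7,11); take (10,15); skip (14,16); take (16,17); skip (16,18); take (18,19); take (20,22); take (22,25).
Selected: (1,6) (9,10) (10,15) (16,17) (18,19) (20,22) (22,25)

19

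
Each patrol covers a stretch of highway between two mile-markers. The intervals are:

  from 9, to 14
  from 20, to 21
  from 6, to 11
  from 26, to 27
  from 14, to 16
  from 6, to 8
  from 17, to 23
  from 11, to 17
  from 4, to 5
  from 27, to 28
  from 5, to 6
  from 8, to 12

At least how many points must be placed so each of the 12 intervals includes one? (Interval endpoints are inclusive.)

Sort by right endpoint; whenever an interval is uncovered, place a point at its right end.
Sorted: [4,5] [5,6] [6,8] [6,11] [8,12] [9,14] [14,16] [11,17] [20,21] [17,23] [26,27] [27,28]
{[4,5],[5,6]} hit by 5; {[6,8],[6,11],[8,12]} hit by 8; {[9,14],[14,16],[11,17]} hit by 14; {[20,21],[17,23]} hit by 21; {[26,27],[27,28]} hit by 27.
Points: 5, 8, 14, 21, 27 (5 total).

5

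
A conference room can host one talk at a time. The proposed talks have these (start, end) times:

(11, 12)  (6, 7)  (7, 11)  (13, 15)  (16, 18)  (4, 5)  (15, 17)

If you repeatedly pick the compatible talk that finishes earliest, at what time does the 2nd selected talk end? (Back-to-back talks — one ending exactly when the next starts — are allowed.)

Order by finish time; keep every interval that doesn't clash with the previous kept one.
By end time: (4,5), (6,7), (7,11), (11,12), (13,15), (15,17), (16,18).
Pick (4,5); next start ≥ 5 → (6,7); next start ≥ 7 → (7,11); next start ≥ 11 → (11,12); next start ≥ 12 → (13,15); next start ≥ 15 → (15,17).
Selected: (4,5) (6,7) (7,11) (11,12) (13,15) (15,17)

7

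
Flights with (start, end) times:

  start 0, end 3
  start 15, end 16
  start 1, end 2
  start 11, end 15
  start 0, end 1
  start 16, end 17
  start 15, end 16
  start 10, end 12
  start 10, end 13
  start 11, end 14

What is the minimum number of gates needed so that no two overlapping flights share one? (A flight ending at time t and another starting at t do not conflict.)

4

starts: [0, 0, 1, 10, 10, 11, 11, 15, 15, 16]
ends:   [1, 2, 3, 12, 13, 14, 15, 16, 16, 17]
s0→1 s0→2 e1→1 s1→2 e2→1 e3→0 s10→1 s10→2 s11→3 s11→4  — peak 4.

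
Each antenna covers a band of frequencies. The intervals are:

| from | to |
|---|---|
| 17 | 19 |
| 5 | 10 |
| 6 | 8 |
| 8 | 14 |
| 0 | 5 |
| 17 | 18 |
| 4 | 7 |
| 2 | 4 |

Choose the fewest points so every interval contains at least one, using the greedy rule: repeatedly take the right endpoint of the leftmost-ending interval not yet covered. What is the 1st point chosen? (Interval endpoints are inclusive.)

Process intervals by earliest right end; each time one isn't hit yet, stab at its right endpoint.
By right end: [2,4]  [0,5]  [4,7]  [6,8]  [5,10]  [8,14]  [17,18]  [17,19]
[2,4] uncovered → point at 4; [6,8] uncovered → point at 8; [17,18] uncovered → point at 18.
Points: 4, 8, 18 (3 total).

4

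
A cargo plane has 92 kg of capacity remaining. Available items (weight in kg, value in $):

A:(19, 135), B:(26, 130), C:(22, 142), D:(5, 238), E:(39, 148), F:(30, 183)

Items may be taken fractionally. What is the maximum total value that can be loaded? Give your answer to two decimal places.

778.00

Sort by value per unit weight and fill in that order.
Order: D (238/5=47.60) > A (135/19=7.11) > C (142/22=6.45) > F (183/30=6.10) > B (130/26=5.00) > E (148/39=3.79)
Fill: take D (5 @ 238) → take A (19 @ 135) → take C (22 @ 142) → take F (30 @ 183) → take 16/26 of B → 80.00; 92/92 used.
Total value = 778.00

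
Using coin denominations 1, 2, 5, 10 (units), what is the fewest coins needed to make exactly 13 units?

3

13 − 1×10→3 − 1×2→1 − 1×1→0
Total coins = 1 + 1 + 1 = 3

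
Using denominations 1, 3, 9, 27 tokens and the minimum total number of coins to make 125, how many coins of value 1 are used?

Use the largest denomination that fits, subtract, and repeat.
125 − 4×27→17 − 1×9→8 − 2×3→2 − 2×1→0
Count of 1: 2

2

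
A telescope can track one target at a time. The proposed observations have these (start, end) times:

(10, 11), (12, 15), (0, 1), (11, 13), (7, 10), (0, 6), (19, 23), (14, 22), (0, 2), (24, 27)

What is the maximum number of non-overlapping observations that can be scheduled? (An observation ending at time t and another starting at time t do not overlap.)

Sorted by end: (0,1)  (0,2)  (0,6)  (7,10)  (10,11)  (11,13)  (12,15)  (14,22)  (19,23)  (24,27)
take (0,1); skip (0,6); take (7,10); take (10,11); take (11,13); skip (12,15); take (14,22); take (24,27).
Selected 6 observations.

6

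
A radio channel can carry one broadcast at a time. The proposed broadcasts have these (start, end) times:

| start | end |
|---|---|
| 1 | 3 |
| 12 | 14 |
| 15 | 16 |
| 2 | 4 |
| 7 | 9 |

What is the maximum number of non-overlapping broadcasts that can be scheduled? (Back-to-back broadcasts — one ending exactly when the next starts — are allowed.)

By end time: (1,3), (2,4), (7,9), (12,14), (15,16).
Pick (1,3); next start ≥ 3 → (7,9); next start ≥ 9 → (12,14); next start ≥ 14 → (15,16).
Selected 4 broadcasts.

4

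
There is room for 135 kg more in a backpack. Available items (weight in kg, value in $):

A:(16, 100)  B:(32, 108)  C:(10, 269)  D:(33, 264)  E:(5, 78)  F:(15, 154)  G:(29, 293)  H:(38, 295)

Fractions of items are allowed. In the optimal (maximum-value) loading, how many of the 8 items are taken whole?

Order: C (269/10=26.90) > E (78/5=15.60) > F (154/15=10.27) > G (293/29=10.10) > D (264/33=8.00) > H (295/38=7.76) > A (100/16=6.25) > B (108/32=3.38)
Fill: take C (10 @ 269) → take E (5 @ 78) → take F (15 @ 154) → take G (29 @ 293) → take D (33 @ 264) → take H (38 @ 295) → take 5/16 of A → 31.25; 135/135 used.
6 item(s) taken whole; one partial (take 5/16 of A).

6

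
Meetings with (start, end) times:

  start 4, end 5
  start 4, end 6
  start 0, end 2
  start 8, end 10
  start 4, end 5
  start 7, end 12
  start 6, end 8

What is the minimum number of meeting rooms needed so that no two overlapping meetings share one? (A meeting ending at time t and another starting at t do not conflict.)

starts: [0, 4, 4, 4, 6, 7, 8]
ends:   [2, 5, 5, 6, 8, 10, 12]
s0→1 e2→0 s4→1 s4→2 s4→3  — peak 3.

3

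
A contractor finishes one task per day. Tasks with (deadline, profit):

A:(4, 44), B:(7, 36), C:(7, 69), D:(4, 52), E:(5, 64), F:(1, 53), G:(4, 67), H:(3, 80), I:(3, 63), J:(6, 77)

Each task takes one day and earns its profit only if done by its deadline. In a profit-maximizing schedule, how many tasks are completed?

7

Take jobs in profit order; each goes to the latest open slot no later than its deadline.
Profit order: H=80 J=77 C=69 G=67 E=64 I=63 F=53 D=52 A=44 B=36
Assign: H→slot 3, J→slot 6, C→slot 7, G→slot 4, E→slot 5, I→slot 2, F→slot 1, D skipped, A skipped, B skipped.
Slots: [1:F] [2:I] [3:H] [4:G] [5:E] [6:J] [7:C]
7 of 10 scheduled.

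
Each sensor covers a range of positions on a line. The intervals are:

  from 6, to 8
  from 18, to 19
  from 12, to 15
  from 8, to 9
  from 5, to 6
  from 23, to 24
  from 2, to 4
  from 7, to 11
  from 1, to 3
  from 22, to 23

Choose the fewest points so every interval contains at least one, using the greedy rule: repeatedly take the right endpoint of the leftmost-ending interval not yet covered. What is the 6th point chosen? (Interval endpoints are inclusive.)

Sort by right endpoint; whenever an interval is uncovered, place a point at its right end.
By right end: [1,3]  [2,4]  [5,6]  [6,8]  [8,9]  [7,11]  [12,15]  [18,19]  [22,23]  [23,24]
[1,3] uncovered → point at 3; [5,6] uncovered → point at 6; [8,9] uncovered → point at 9; [12,15] uncovered → point at 15; [18,19] uncovered → point at 19; [22,23] uncovered → point at 23.
Points: 3, 6, 9, 15, 19, 23 (6 total).

23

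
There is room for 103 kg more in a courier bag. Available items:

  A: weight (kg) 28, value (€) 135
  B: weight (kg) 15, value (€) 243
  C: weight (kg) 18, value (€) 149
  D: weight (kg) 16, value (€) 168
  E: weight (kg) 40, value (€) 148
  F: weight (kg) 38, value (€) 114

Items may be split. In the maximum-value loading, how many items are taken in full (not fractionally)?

Sort by value per unit weight and fill in that order.
Ratios (sorted): B 16.20, D 10.50, C 8.28, A 4.82, E 3.70, F 3.00
take B (15 @ 243); take D (16 @ 168); take C (18 @ 149); take A (28 @ 135); take 26/40 of E → 96.20. Capacity used 103/103.
4 item(s) taken whole; one partial (take 26/40 of E).

4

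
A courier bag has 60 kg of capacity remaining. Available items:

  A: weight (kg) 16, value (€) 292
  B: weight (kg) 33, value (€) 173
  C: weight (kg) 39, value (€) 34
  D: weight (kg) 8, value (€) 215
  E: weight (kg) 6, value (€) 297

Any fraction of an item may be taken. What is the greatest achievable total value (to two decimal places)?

Order: E (297/6=49.50) > D (215/8=26.88) > A (292/16=18.25) > B (173/33=5.24) > C (34/39=0.87)
Fill: take E (6 @ 297) → take D (8 @ 215) → take A (16 @ 292) → take 30/33 of B → 157.27; 60/60 used.
Total value = 961.27

961.27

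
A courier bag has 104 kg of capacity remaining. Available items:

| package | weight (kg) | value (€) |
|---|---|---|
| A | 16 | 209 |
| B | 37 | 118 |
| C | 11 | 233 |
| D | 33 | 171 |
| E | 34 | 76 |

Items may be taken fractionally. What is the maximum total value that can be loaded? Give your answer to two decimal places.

746.65

Sort by value per unit weight and fill in that order.
Ratios (sorted): C 21.18, A 13.06, D 5.18, B 3.19, E 2.24
take C (11 @ 233); take A (16 @ 209); take D (33 @ 171); take B (37 @ 118); take 7/34 of E → 15.65. Capacity used 104/104.
Total value = 746.65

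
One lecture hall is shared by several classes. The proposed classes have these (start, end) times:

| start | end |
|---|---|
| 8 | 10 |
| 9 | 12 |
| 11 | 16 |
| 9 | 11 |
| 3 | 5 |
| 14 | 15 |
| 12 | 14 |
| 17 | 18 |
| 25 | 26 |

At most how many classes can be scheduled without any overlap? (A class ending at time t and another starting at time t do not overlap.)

Sorted by end: (3,5)  (8,10)  (9,11)  (9,12)  (12,14)  (14,15)  (11,16)  (17,18)  (25,26)
take (3,5); take (8,10); skip (9,11); skip (9,12); take (12,14); take (14,15); take (17,18); take (25,26).
Selected 6 classes.

6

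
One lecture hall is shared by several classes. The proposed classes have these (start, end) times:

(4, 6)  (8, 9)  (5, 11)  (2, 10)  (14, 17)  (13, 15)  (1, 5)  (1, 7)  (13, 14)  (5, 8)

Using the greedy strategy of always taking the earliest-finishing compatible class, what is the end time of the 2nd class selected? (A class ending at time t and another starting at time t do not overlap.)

Sort by end time and greedily take each interval whose start is ≥ the last chosen end.
Sorted by end: (1,5)  (4,6)  (1,7)  (5,8)  (8,9)  (2,10)  (5,11)  (13,14)  (13,15)  (14,17)
take (1,5); skip (4,6); take (5,8); take (8,9); skip (2,10); take (13,14); skip (13,15); take (14,17).
Selected: (1,5) (5,8) (8,9) (13,14) (14,17)

8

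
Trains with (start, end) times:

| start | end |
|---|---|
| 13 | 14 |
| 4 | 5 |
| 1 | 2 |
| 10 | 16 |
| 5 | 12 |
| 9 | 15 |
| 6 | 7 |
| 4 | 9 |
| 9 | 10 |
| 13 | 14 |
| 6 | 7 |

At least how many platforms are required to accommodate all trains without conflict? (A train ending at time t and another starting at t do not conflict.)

4

Events (time:±→running): 1:+→1 2:-→0 4:+→1 4:+→2 5:-→1 5:+→2 6:+→3 6:+→4 … peak 4.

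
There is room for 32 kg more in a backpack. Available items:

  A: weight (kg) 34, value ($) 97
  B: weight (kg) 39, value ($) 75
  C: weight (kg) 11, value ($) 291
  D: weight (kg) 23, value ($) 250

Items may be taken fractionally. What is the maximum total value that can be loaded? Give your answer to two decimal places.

519.26

Greedy by value/weight ratio, highest first.
Ratios (sorted): C 26.45, D 10.87, A 2.85, B 1.92
take C (11 @ 291); take 21/23 of D → 228.26. Capacity used 32/32.
Total value = 519.26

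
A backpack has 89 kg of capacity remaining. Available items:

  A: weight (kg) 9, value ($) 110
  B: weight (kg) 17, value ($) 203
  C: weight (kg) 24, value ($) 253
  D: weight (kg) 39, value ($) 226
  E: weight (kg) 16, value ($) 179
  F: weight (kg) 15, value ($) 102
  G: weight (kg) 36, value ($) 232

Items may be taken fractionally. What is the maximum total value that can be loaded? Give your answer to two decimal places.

898.56

Ratios (sorted): A 12.22, B 11.94, E 11.19, C 10.54, F 6.80, G 6.44, D 5.79
take A (9 @ 110); take B (17 @ 203); take E (16 @ 179); take C (24 @ 253); take F (15 @ 102); take 8/36 of G → 51.56. Capacity used 89/89.
Total value = 898.56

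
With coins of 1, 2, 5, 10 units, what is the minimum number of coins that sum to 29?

5

29 − 2×10→9 − 1×5→4 − 2×2→0
Total coins = 2 + 1 + 2 = 5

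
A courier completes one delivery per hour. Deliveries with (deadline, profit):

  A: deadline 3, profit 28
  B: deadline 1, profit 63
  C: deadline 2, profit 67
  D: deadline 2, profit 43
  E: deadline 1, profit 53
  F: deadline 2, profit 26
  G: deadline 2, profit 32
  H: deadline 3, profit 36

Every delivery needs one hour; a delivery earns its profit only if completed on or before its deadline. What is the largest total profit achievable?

Sort by profit descending; place each in the latest free slot ≤ its deadline.
Profit order: C=67 B=63 E=53 D=43 H=36 G=32 A=28 F=26
Assign: C→slot 2, B→slot 1, E skipped, D skipped, H→slot 3, G skipped, A skipped, F skipped.
Slots: [1:B] [2:C] [3:H]
Profit = 63 + 67 + 36 = 166

166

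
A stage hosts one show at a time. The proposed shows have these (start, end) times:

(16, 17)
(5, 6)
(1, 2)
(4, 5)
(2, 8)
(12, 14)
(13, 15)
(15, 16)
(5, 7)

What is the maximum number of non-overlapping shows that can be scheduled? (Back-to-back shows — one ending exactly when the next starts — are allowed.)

Sorted by end: (1,2)  (4,5)  (5,6)  (5,7)  (2,8)  (12,14)  (13,15)  (15,16)  (16,17)
take (1,2); take (4,5); take (5,6); skip (2,8); take (12,14); take (15,16); take (16,17).
Selected 6 shows.

6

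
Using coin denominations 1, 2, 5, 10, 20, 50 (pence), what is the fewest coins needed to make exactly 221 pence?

Use the largest denomination that fits, subtract, and repeat.
221 = 4×50 + 1×20 + 1×1
Total coins = 4 + 1 + 1 = 6

6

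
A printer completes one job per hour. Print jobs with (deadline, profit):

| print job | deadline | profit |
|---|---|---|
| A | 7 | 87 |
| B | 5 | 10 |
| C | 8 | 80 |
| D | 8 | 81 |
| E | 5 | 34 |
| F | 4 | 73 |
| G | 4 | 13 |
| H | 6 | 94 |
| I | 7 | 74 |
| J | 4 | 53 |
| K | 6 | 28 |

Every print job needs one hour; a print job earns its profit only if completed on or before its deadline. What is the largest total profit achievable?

576

Take jobs in profit order; each goes to the latest open slot no later than its deadline.
Profit order: H=94 A=87 D=81 C=80 I=74 F=73 J=53 E=34 K=28 G=13 B=10
Assign: H→slot 6, A→slot 7, D→slot 8, C→slot 5, I→slot 4, F→slot 3, J→slot 2, E→slot 1, K skipped, G skipped, B skipped.
Slots: [1:E] [2:J] [3:F] [4:I] [5:C] [6:H] [7:A] [8:D]
Profit = 34 + 53 + 73 + 74 + 80 + 94 + 87 + 81 = 576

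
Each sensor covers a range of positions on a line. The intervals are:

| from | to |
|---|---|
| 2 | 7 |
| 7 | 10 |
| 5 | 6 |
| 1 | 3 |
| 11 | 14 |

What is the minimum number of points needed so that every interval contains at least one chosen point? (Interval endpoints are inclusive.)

Sort by right endpoint; whenever an interval is uncovered, place a point at its right end.
Sorted: [1,3] [5,6] [2,7] [7,10] [11,14]
{[1,3]} hit by 3; {[5,6],[2,7]} hit by 6; {[7,10]} hit by 10; {[11,14]} hit by 14.
Points: 3, 6, 10, 14 (4 total).

4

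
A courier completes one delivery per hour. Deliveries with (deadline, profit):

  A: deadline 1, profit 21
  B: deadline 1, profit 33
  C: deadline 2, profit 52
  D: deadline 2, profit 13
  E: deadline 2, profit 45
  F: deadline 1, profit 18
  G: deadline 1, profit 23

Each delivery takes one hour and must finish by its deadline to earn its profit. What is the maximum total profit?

97

Take jobs in profit order; each goes to the latest open slot no later than its deadline.
By profit: C(d2,52), E(d2,45), B(d1,33), G(d1,23), A(d1,21), F(d1,18), D(d2,13)
C→slot 2; E→slot 1; B skipped; G skipped; A skipped; F skipped; D skipped.
Profit = 45 + 52 = 97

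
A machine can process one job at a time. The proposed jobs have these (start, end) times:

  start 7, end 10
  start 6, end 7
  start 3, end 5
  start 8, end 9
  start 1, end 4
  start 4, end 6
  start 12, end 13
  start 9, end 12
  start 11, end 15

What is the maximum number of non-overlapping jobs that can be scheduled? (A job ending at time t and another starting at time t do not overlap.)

Greedy by earliest finish: after sorting by end time, pick each interval compatible with the last pick.
Sorted by end: (1,4)  (3,5)  (4,6)  (6,7)  (8,9)  (7,10)  (9,12)  (12,13)  (11,15)
take (1,4); take (4,6); take (6,7); take (8,9); take (9,12); take (12,13).
Selected 6 jobs.

6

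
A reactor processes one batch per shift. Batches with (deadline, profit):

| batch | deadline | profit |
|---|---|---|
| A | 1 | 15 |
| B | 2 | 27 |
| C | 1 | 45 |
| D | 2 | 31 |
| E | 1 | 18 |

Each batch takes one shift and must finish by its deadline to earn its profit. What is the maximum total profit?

Profit order: C=45 D=31 B=27 E=18 A=15
Assign: C→slot 1, D→slot 2, B skipped, E skipped, A skipped.
Slots: [1:C] [2:D]
Profit = 45 + 31 = 76

76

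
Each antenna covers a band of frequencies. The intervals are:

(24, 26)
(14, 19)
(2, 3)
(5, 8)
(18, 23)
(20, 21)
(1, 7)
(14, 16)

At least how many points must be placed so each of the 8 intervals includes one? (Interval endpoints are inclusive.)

5

Process intervals by earliest right end; each time one isn't hit yet, stab at its right endpoint.
Sorted: [2,3] [1,7] [5,8] [14,16] [14,19] [20,21] [18,23] [24,26]
{[2,3],[1,7]} hit by 3; {[5,8]} hit by 8; {[14,16],[14,19]} hit by 16; {[20,21],[18,23]} hit by 21; {[24,26]} hit by 26.
Points: 3, 8, 16, 21, 26 (5 total).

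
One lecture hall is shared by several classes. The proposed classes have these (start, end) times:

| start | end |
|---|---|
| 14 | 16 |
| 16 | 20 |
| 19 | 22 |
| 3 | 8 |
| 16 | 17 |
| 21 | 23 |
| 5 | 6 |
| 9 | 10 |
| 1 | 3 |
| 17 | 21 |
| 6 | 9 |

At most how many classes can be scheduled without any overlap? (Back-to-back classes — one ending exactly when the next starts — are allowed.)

Order by finish time; keep every interval that doesn't clash with the previous kept one.
Sorted by end: (1,3)  (5,6)  (3,8)  (6,9)  (9,10)  (14,16)  (16,17)  (16,20)  (17,21)  (19,22)  (21,23)
take (1,3); take (5,6); skip (3,8); take (6,9); take (9,10); take (14,16); take (16,17); skip (16,20); take (17,21); skip (19,22); take (21,23).
Selected 8 classes.

8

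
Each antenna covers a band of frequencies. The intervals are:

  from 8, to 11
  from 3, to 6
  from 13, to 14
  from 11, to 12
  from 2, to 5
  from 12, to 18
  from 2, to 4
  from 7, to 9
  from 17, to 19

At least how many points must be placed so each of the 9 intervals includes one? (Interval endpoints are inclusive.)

Sort by right endpoint; whenever an interval is uncovered, place a point at its right end.
By right end: [2,4]  [2,5]  [3,6]  [7,9]  [8,11]  [11,12]  [13,14]  [12,18]  [17,19]
[2,4] uncovered → point at 4; [7,9] uncovered → point at 9; [11,12] uncovered → point at 12; [13,14] uncovered → point at 14; [17,19] uncovered → point at 19.
Points: 4, 9, 12, 14, 19 (5 total).

5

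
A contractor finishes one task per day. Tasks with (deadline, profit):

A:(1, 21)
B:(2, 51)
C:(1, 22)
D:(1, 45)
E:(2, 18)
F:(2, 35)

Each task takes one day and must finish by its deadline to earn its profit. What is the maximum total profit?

Take jobs in profit order; each goes to the latest open slot no later than its deadline.
Profit order: B=51 D=45 F=35 C=22 A=21 E=18
Assign: B→slot 2, D→slot 1, F skipped, C skipped, A skipped, E skipped.
Slots: [1:D] [2:B]
Profit = 45 + 51 = 96

96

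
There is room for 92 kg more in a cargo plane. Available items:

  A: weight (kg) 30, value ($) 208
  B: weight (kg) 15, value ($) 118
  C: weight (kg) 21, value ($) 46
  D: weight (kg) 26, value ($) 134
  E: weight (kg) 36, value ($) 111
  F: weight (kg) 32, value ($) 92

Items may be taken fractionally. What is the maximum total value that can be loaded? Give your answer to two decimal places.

524.75

Sort by value per unit weight and fill in that order.
Order: B (118/15=7.87) > A (208/30=6.93) > D (134/26=5.15) > E (111/36=3.08) > F (92/32=2.88) > C (46/21=2.19)
Fill: take B (15 @ 118) → take A (30 @ 208) → take D (26 @ 134) → take 21/36 of E → 64.75; 92/92 used.
Total value = 524.75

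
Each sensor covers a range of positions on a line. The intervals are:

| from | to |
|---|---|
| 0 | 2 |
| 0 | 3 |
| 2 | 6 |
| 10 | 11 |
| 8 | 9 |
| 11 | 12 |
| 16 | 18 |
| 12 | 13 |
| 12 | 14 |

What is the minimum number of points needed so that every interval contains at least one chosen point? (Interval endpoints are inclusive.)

5

Sort by right endpoint; whenever an interval is uncovered, place a point at its right end.
By right end: [0,2]  [0,3]  [2,6]  [8,9]  [10,11]  [11,12]  [12,13]  [12,14]  [16,18]
[0,2] uncovered → point at 2; [8,9] uncovered → point at 9; [10,11] uncovered → point at 11; [12,13] uncovered → point at 13; [16,18] uncovered → point at 18.
Points: 2, 9, 11, 13, 18 (5 total).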